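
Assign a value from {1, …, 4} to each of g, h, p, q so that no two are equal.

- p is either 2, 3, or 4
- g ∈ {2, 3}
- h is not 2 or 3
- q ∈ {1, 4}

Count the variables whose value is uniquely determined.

0

The 2 variables h and q are confined to {1, 4}, which locks those values in; drop them from p.
Determined: none. The other variables each still have more than one consistent value. That makes 0.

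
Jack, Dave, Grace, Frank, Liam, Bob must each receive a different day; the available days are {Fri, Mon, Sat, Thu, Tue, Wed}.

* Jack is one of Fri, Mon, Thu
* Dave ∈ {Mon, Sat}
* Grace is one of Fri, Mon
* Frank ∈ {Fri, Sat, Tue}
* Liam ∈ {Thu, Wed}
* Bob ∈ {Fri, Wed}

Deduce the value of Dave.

Sat

The 6 variables draw from only 6 values {Fri, Mon, Sat, Thu, Tue, Wed}, so each is used; only Frank can be Tue, hence Frank = Tue.
The 5 still-open variables together cover exactly {Fri, Mon, Sat, Thu, Wed} — 5 values for 5 variables — and Sat appears only in Dave's list, so Dave = Sat.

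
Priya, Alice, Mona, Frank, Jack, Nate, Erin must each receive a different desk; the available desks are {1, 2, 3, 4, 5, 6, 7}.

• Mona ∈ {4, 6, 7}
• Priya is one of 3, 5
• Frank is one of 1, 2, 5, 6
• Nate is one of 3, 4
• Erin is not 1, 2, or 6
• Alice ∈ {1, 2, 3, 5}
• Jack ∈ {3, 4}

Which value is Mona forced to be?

6

Jack and Nate between them cover only {3, 4} — a naked pair. Remove those values from Priya, Alice, Mona, Erin.
Priya has just one choice, so Priya = 5. So Alice, Frank, Erin can't be 5.
Erin's domain is down to {7}, so Erin = 7. Strike 7 from Mona.
So Mona = 6.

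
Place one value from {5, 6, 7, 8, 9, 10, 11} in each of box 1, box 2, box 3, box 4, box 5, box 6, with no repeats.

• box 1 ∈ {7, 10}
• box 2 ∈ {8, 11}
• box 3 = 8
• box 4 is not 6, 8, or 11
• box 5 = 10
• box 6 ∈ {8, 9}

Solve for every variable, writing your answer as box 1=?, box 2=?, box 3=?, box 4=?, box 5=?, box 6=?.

box 3 has just one choice, so box 3 = 8. Strike 8 from box 2, box 6.
box 5 has just one choice, so box 5 = 10. Strike 10 from box 1, box 4.
box 6's domain is down to {9}, so box 6 = 9. So box 4 can't be 9.
box 1's domain is down to {7}, so box 1 = 7. Eliminate 7 elsewhere: box 4.
box 2's domain is down to {11}, so box 2 = 11.
box 4 must be 5 (only option left).

box 1=7, box 2=11, box 3=8, box 4=5, box 5=10, box 6=9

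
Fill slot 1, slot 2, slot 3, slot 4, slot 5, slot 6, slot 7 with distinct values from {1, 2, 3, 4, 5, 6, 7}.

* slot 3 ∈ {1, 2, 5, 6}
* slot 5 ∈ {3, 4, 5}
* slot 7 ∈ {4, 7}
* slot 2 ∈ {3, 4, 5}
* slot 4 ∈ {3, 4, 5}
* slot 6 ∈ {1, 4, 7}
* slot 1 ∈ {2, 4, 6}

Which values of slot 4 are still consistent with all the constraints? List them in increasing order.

slot 2, slot 4, slot 5 between them cover only {3, 4, 5} — a naked triple. Remove those values from slot 1, slot 3, slot 6, slot 7.
That leaves slot 7 = 7. So slot 6 can't be 7.
slot 6 has just one choice, so slot 6 = 1. So slot 3 can't be 1.
No further eliminations apply; slot 4 can still be any of 3, 4, 5.

3, 4, 5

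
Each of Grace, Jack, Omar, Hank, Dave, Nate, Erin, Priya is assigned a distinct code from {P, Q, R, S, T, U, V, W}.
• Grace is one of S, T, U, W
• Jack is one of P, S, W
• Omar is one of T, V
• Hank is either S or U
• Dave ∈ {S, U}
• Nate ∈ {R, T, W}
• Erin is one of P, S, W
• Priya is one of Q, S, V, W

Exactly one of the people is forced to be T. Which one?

Among the 8 variables, Q fits only Priya (and all 8 values in {P, Q, R, S, T, U, V, W} must be used), so Priya = Q.
The 7 still-open variables together cover exactly {P, R, S, T, U, V, W} — 7 values for 7 variables — and R appears only in Nate's list, so Nate = R.
Among the 6 still-open variables, V fits only Omar (and all 6 values in {P, S, T, U, V, W} must be used), so Omar = V.
The 5 still-open variables draw from only 5 values {P, S, T, U, W}, so each is used; only Grace can be T, hence Grace = T.

Grace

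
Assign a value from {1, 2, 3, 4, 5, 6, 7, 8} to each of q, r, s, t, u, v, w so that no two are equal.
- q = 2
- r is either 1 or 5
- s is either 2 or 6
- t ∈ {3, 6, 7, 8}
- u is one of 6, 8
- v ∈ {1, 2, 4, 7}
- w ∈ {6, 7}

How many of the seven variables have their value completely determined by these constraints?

q has just one choice, so q = 2. So s, v can't be 2.
s must be 6 (only option left). Remove 6 from t, u, w.
u has just one choice, so u = 8. Strike 8 from t.
That leaves w = 7. So t, v can't be 7.
t must be 3 (only option left).
Determined: q=2, s=6, t=3, u=8, w=7. The other variables each still have more than one consistent value. That makes 5.

5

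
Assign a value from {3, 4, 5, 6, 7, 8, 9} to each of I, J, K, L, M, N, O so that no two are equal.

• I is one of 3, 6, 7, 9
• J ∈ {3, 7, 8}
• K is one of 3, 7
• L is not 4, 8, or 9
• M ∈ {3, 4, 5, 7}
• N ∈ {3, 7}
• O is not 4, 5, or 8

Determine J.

8

The 7 variables together cover exactly {3, 4, 5, 6, 7, 8, 9} — 7 values for 7 variables — and 4 appears only in M's list, so M = 4.
Among the 6 still-open variables, 5 fits only L (and all 6 values in {3, 5, 6, 7, 8, 9} must be used), so L = 5.
The 5 still-open variables draw from only 5 values {3, 6, 7, 8, 9}, so each is used; only J can be 8, hence J = 8.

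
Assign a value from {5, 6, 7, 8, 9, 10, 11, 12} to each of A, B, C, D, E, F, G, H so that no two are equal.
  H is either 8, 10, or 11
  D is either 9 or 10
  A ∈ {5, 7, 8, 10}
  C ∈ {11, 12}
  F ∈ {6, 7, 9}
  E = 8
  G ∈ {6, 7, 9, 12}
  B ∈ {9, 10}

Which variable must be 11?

E has just one choice, so E = 8. Strike 8 from A, H.
The 7 still-open variables together cover exactly {5, 6, 7, 9, 10, 11, 12} — 7 values for 7 variables — and 5 appears only in A's list, so A = 5.
B and D share exactly the 2 values {9, 10}; by pigeonhole those values go to them, so strike 9, 10 from F, G, H.
So 11 goes to H.

H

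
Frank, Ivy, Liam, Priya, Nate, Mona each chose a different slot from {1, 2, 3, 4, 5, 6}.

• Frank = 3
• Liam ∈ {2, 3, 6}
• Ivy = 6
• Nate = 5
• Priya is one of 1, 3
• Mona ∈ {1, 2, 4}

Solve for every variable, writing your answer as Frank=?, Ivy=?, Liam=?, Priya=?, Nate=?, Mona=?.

Frank's domain is down to {3}, so Frank = 3. Strike 3 from Liam, Priya.
That leaves Ivy = 6. Remove 6 from Liam.
Liam must be 2 (only option left). So Mona can't be 2.
Priya's domain is down to {1}, so Priya = 1. Eliminate 1 elsewhere: Mona.
Nate has just one choice, so Nate = 5.
Mona must be 4 (only option left).

Frank=3, Ivy=6, Liam=2, Priya=1, Nate=5, Mona=4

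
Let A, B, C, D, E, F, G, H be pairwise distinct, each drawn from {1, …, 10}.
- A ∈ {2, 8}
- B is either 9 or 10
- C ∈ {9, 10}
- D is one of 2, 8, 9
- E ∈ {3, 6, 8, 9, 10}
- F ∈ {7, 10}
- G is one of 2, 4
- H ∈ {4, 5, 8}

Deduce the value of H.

B and C share exactly the 2 values {9, 10}; by pigeonhole those values go to them, so strike 9, 10 from D, E, F.
F's domain is down to {7}, so F = 7.
A and D share exactly the 2 values {2, 8}; by pigeonhole those values go to them, so strike 2, 8 from E, G, H.
G has just one choice, so G = 4. Remove 4 from H.
So H = 5.

5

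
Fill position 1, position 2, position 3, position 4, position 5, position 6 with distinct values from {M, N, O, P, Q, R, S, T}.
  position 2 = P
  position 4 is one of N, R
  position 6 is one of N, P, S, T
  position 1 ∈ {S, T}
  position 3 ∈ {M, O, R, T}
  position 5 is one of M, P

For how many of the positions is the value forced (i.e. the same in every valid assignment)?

position 2's domain is down to {P}, so position 2 = P. Strike P from position 5, position 6.
position 5's domain is down to {M}, so position 5 = M. Eliminate M elsewhere: position 3.
Determined: position 2=P, position 5=M. The other positions each still have more than one consistent value. That makes 2.

2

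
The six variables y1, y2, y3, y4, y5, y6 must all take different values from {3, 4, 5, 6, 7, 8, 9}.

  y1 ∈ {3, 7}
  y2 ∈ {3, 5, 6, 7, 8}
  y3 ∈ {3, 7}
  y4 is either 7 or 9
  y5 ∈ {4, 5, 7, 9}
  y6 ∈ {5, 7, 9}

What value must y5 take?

y1 and y3 share exactly the 2 values {3, 7}; by pigeonhole those values go to them, so strike 3, 7 from y2, y4, y5, y6.
y4 has just one choice, so y4 = 9. So y5, y6 can't be 9.
y6's domain is down to {5}, so y6 = 5. Remove 5 from y2, y5.
So y5 = 4.

4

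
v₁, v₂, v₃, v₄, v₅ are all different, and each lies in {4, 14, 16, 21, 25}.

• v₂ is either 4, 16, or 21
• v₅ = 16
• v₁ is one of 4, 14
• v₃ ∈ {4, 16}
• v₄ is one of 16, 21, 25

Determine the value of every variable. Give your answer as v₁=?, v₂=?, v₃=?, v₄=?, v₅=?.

v₁=14, v₂=21, v₃=4, v₄=25, v₅=16

v₅ must be 16 (only option left). Strike 16 from v₂, v₃, v₄.
v₃'s domain is down to {4}, so v₃ = 4. So v₁, v₂ can't be 4.
That leaves v₁ = 14.
v₂ must be 21 (only option left). Eliminate 21 elsewhere: v₄.
That leaves v₄ = 25.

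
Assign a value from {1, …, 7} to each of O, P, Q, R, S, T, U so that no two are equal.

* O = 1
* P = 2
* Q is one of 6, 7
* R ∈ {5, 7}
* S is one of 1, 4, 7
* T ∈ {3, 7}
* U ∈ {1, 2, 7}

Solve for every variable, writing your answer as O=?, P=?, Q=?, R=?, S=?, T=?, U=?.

O's domain is down to {1}, so O = 1. So S, U can't be 1.
P's domain is down to {2}, so P = 2. Strike 2 from U.
That leaves U = 7. Remove 7 from Q, R, S, T.
That leaves Q = 6.
That leaves R = 5.
S's domain is down to {4}, so S = 4.
T's domain is down to {3}, so T = 3.

O=1, P=2, Q=6, R=5, S=4, T=3, U=7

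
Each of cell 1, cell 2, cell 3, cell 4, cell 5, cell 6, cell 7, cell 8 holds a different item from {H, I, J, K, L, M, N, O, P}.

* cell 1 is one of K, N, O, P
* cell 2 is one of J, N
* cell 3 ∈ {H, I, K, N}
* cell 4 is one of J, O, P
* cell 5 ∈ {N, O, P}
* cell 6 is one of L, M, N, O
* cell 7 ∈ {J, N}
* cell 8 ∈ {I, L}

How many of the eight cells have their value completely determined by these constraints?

The 2 variables cell 2 and cell 7 are confined to {J, N}, which locks those values in; drop them from cell 1, cell 3, cell 4, cell 5, cell 6.
cell 4 and cell 5 share exactly the 2 values {O, P}; by pigeonhole those values go to them, so strike O, P from cell 1, cell 6.
That leaves cell 1 = K. Eliminate K elsewhere: cell 3.
Determined: cell 1=K. The other cells each still have more than one consistent value. That makes 1.

1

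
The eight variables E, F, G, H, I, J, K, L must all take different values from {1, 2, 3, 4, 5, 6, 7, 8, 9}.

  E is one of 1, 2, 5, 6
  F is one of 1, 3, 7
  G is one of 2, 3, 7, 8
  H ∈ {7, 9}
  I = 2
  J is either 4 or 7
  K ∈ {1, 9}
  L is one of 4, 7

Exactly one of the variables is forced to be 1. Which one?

I must be 2 (only option left). Strike 2 from E, G.
J and L between them cover only {4, 7} — a naked pair. Remove those values from F, G, H.
H has just one choice, so H = 9. Eliminate 9 elsewhere: K.
So 1 goes to K.

K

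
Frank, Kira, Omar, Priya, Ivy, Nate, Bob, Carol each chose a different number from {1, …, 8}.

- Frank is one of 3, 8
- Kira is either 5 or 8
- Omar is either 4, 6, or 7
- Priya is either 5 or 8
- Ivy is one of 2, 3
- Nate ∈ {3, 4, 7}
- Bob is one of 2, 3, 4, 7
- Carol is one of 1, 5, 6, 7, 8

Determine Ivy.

2

The 8 variables draw from only 8 values {1, 2, 3, 4, 5, 6, 7, 8}, so each is used; only Carol can be 1, hence Carol = 1.
The 7 still-open variables draw from only 7 values {2, 3, 4, 5, 6, 7, 8}, so each is used; only Omar can be 6, hence Omar = 6.
Kira and Priya between them cover only {5, 8} — a naked pair. Remove those values from Frank.
Frank must be 3 (only option left). Strike 3 from Ivy, Nate, Bob.
So Ivy = 2.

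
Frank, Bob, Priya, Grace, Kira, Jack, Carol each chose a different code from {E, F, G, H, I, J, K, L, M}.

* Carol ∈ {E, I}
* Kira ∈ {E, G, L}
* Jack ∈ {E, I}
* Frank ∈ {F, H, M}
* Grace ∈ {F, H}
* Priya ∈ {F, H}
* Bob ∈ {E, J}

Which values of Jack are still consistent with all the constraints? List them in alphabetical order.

Priya and Grace between them cover only {F, H} — a naked pair. Remove those values from Frank.
Frank must be M (only option left).
Jack and Carol share exactly the 2 values {E, I}; by pigeonhole those values go to them, so strike E, I from Bob, Kira.
Bob's domain is down to {J}, so Bob = J.
No further eliminations apply; Jack can still be any of E, I.

E, I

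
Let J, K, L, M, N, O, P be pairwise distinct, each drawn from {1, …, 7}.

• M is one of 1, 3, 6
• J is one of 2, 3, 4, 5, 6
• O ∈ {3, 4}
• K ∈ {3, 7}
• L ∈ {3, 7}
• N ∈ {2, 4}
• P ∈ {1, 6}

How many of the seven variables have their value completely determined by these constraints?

The 7 variables together cover exactly {1, 2, 3, 4, 5, 6, 7} — 7 values for 7 variables — and 5 appears only in J's list, so J = 5.
Among the 6 still-open variables, 2 fits only N (and all 6 values in {1, 2, 3, 4, 6, 7} must be used), so N = 2.
Among the 5 still-open variables, 4 fits only O (and all 5 values in {1, 3, 4, 6, 7} must be used), so O = 4.
The 2 variables K and L are confined to {3, 7}, which locks those values in; drop them from M.
Determined: J=5, N=2, O=4. The other variables each still have more than one consistent value. That makes 3.

3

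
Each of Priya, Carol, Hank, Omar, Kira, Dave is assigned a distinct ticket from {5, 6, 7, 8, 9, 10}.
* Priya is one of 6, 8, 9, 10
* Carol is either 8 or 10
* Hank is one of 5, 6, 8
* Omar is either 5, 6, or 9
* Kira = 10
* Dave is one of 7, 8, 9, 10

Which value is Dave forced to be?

Kira must be 10 (only option left). Strike 10 from Priya, Carol, Dave.
Carol's domain is down to {8}, so Carol = 8. Eliminate 8 elsewhere: Priya, Hank, Dave.
Among the 4 still-open variables, 7 fits only Dave (and all 4 values in {5, 6, 7, 9} must be used), so Dave = 7.

7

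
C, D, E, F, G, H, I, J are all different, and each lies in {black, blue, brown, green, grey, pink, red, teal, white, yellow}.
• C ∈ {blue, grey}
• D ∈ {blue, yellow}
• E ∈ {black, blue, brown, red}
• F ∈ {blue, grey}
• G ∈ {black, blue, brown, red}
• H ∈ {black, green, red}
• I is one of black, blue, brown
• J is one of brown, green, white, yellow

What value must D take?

yellow

The 8 variables draw from only 8 values {black, blue, brown, green, grey, red, white, yellow}, so each is used; only J can be white, hence J = white.
Among the 7 still-open variables, green fits only H (and all 7 values in {black, blue, brown, green, grey, red, yellow} must be used), so H = green.
The 6 still-open variables together cover exactly {black, blue, brown, grey, red, yellow} — 6 values for 6 variables — and yellow appears only in D's list, so D = yellow.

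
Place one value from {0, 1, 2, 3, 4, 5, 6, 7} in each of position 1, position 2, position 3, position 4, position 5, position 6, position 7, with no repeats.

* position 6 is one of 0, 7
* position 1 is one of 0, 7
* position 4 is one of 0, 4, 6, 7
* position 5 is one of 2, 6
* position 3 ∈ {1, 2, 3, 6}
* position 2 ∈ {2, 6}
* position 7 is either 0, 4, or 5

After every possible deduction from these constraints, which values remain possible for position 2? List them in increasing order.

position 1 and position 6 between them cover only {0, 7} — a naked pair. Remove those values from position 4, position 7.
position 2 and position 5 share exactly the 2 values {2, 6}; by pigeonhole those values go to them, so strike 2, 6 from position 3, position 4.
That leaves position 4 = 4. Strike 4 from position 7.
position 7 has just one choice, so position 7 = 5.
No further eliminations apply; position 2 can still be any of 2, 6.

2, 6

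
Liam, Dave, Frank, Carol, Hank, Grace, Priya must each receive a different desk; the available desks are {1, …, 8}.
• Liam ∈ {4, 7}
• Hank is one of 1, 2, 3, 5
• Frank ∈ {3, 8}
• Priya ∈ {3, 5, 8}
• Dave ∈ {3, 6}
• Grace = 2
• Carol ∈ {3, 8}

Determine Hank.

Grace must be 2 (only option left). So Hank can't be 2.
Frank and Carol between them cover only {3, 8} — a naked pair. Remove those values from Dave, Hank, Priya.
Dave must be 6 (only option left).
That leaves Priya = 5. Remove 5 from Hank.
So Hank = 1.

1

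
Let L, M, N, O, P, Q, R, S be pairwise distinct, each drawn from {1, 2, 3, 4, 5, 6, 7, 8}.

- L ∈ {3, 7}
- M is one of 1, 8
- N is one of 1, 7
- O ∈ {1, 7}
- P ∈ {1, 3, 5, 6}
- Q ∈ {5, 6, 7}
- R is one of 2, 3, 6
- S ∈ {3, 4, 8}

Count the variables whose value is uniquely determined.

The 8 variables draw from only 8 values {1, 2, 3, 4, 5, 6, 7, 8}, so each is used; only R can be 2, hence R = 2.
Among the 7 still-open variables, 4 fits only S (and all 7 values in {1, 3, 4, 5, 6, 7, 8} must be used), so S = 4.
Among the 6 still-open variables, 8 fits only M (and all 6 values in {1, 3, 5, 6, 7, 8} must be used), so M = 8.
The 2 variables N and O are confined to {1, 7}, which locks those values in; drop them from L, P, Q.
That leaves L = 3. Strike 3 from P.
Determined: L=3, M=8, R=2, S=4. The other variables each still have more than one consistent value. That makes 4.

4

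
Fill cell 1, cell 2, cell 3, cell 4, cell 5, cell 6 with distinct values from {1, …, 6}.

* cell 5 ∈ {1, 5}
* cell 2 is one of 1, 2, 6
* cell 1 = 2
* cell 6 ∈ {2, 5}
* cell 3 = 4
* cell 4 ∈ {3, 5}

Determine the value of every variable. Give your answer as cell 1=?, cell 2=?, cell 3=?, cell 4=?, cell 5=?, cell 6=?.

cell 1's domain is down to {2}, so cell 1 = 2. So cell 2, cell 6 can't be 2.
That leaves cell 3 = 4.
cell 6's domain is down to {5}, so cell 6 = 5. Remove 5 from cell 4, cell 5.
cell 4 must be 3 (only option left).
That leaves cell 5 = 1. Remove 1 from cell 2.
cell 2's domain is down to {6}, so cell 2 = 6.

cell 1=2, cell 2=6, cell 3=4, cell 4=3, cell 5=1, cell 6=5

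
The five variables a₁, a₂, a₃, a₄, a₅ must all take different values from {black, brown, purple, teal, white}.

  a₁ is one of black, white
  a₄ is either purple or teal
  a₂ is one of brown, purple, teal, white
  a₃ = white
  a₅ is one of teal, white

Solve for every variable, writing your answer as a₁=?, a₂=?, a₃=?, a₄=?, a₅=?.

a₁=black, a₂=brown, a₃=white, a₄=purple, a₅=teal

a₃ must be white (only option left). Eliminate white elsewhere: a₁, a₂, a₅.
a₅ has just one choice, so a₅ = teal. Strike teal from a₂, a₄.
a₁ must be black (only option left).
a₄ has just one choice, so a₄ = purple. Strike purple from a₂.
a₂ must be brown (only option left).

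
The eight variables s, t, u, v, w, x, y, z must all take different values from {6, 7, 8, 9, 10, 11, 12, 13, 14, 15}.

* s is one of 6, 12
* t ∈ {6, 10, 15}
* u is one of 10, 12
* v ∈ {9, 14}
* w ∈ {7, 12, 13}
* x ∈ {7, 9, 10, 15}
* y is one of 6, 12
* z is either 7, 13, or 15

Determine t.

15

The 8 variables together cover exactly {6, 7, 9, 10, 12, 13, 14, 15} — 8 values for 8 variables — and 14 appears only in v's list, so v = 14.
The 7 still-open variables together cover exactly {6, 7, 9, 10, 12, 13, 15} — 7 values for 7 variables — and 9 appears only in x's list, so x = 9.
s and y share exactly the 2 values {6, 12}; by pigeonhole those values go to them, so strike 6, 12 from t, u, w.
u has just one choice, so u = 10. Remove 10 from t.
So t = 15.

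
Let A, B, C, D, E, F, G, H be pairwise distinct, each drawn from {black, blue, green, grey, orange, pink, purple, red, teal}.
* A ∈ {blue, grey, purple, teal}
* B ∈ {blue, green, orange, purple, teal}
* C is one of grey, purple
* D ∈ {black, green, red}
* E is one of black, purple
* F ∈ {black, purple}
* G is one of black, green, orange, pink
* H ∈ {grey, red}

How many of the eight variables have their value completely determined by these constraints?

The 2 variables E and F are confined to {black, purple}, which locks those values in; drop them from A, B, C, D, G.
C's domain is down to {grey}, so C = grey. Eliminate grey elsewhere: A, H.
H's domain is down to {red}, so H = red. Strike red from D.
D has just one choice, so D = green. Eliminate green elsewhere: B, G.
Determined: C=grey, D=green, H=red. The other variables each still have more than one consistent value. That makes 3.

3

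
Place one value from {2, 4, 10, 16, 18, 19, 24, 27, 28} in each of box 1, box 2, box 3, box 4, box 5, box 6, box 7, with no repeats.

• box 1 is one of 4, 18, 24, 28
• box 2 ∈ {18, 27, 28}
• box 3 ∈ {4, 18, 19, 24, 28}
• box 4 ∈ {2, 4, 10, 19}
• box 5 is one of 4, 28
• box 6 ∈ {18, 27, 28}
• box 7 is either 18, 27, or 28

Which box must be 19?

The 3 variables box 2, box 6, box 7 are confined to {18, 27, 28}, which locks those values in; drop them from box 1, box 3, box 5.
box 5's domain is down to {4}, so box 5 = 4. Eliminate 4 elsewhere: box 1, box 3, box 4.
box 1 must be 24 (only option left). So box 3 can't be 24.
So 19 goes to box 3.

box 3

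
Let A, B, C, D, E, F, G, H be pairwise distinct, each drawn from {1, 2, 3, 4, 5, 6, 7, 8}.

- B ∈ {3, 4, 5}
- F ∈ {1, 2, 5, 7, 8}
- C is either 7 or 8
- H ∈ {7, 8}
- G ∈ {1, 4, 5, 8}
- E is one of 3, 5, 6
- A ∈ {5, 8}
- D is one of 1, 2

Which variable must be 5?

Among the 8 variables, 6 fits only E (and all 8 values in {1, 2, 3, 4, 5, 6, 7, 8} must be used), so E = 6.
The 7 still-open variables draw from only 7 values {1, 2, 3, 4, 5, 7, 8}, so each is used; only B can be 3, hence B = 3.
The 6 still-open variables together cover exactly {1, 2, 4, 5, 7, 8} — 6 values for 6 variables — and 4 appears only in G's list, so G = 4.
The 2 variables C and H are confined to {7, 8}, which locks those values in; drop them from A, F.
So 5 goes to A.

A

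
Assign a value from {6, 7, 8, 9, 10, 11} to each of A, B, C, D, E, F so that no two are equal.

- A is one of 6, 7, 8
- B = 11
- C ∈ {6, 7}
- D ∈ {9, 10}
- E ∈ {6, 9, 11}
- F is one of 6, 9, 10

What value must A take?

8

B must be 11 (only option left). Strike 11 from E.
Among the 5 still-open variables, 8 fits only A (and all 5 values in {6, 7, 8, 9, 10} must be used), so A = 8.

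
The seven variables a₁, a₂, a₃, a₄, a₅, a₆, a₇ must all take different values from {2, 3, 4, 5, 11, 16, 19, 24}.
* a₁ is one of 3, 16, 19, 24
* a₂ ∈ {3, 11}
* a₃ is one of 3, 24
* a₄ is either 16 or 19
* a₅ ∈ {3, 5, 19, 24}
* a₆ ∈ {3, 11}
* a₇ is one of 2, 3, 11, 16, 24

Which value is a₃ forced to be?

24

The 7 variables together cover exactly {2, 3, 5, 11, 16, 19, 24} — 7 values for 7 variables — and 2 appears only in a₇'s list, so a₇ = 2.
Among the 6 still-open variables, 5 fits only a₅ (and all 6 values in {3, 5, 11, 16, 19, 24} must be used), so a₅ = 5.
a₂ and a₆ between them cover only {3, 11} — a naked pair. Remove those values from a₁, a₃.
So a₃ = 24.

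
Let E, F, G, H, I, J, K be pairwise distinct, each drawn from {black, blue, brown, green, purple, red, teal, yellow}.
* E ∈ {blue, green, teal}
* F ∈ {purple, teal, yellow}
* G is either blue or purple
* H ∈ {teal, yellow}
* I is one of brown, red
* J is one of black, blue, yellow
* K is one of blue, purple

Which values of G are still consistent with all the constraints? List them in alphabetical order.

blue, purple

G and K share exactly the 2 values {blue, purple}; by pigeonhole those values go to them, so strike blue, purple from E, F, J.
F and H share exactly the 2 values {teal, yellow}; by pigeonhole those values go to them, so strike teal, yellow from E, J.
E has just one choice, so E = green.
That leaves J = black.
No further eliminations apply; G can still be any of blue, purple.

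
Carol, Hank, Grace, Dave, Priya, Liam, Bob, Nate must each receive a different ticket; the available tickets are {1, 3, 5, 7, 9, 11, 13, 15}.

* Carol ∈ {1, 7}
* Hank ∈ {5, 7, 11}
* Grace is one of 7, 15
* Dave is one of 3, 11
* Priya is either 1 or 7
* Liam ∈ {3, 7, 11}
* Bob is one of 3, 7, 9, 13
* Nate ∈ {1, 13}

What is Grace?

15

The 8 variables draw from only 8 values {1, 3, 5, 7, 9, 11, 13, 15}, so each is used; only Hank can be 5, hence Hank = 5.
Among the 7 still-open variables, 9 fits only Bob (and all 7 values in {1, 3, 7, 9, 11, 13, 15} must be used), so Bob = 9.
The 6 still-open variables draw from only 6 values {1, 3, 7, 11, 13, 15}, so each is used; only Nate can be 13, hence Nate = 13.
The 5 still-open variables draw from only 5 values {1, 3, 7, 11, 15}, so each is used; only Grace can be 15, hence Grace = 15.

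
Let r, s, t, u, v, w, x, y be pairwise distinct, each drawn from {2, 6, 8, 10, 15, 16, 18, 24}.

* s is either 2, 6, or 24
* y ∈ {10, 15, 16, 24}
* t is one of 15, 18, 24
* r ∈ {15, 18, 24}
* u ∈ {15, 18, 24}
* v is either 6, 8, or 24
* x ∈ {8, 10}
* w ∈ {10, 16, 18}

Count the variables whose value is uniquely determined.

The 8 variables draw from only 8 values {2, 6, 8, 10, 15, 16, 18, 24}, so each is used; only s can be 2, hence s = 2.
The 7 still-open variables together cover exactly {6, 8, 10, 15, 16, 18, 24} — 7 values for 7 variables — and 6 appears only in v's list, so v = 6.
The 6 still-open variables draw from only 6 values {8, 10, 15, 16, 18, 24}, so each is used; only x can be 8, hence x = 8.
r, t, u share exactly the 3 values {15, 18, 24}; by pigeonhole those values go to them, so strike 15, 18, 24 from w, y.
Determined: s=2, v=6, x=8. The other variables each still have more than one consistent value. That makes 3.

3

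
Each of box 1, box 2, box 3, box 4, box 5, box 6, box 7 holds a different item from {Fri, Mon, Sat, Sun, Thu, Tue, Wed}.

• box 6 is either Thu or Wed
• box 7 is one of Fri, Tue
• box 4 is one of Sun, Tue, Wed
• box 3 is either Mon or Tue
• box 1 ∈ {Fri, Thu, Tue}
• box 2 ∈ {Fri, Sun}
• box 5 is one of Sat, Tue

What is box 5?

The 7 variables together cover exactly {Fri, Mon, Sat, Sun, Thu, Tue, Wed} — 7 values for 7 variables — and Mon appears only in box 3's list, so box 3 = Mon.
The 6 still-open variables draw from only 6 values {Fri, Sat, Sun, Thu, Tue, Wed}, so each is used; only box 5 can be Sat, hence box 5 = Sat.

Sat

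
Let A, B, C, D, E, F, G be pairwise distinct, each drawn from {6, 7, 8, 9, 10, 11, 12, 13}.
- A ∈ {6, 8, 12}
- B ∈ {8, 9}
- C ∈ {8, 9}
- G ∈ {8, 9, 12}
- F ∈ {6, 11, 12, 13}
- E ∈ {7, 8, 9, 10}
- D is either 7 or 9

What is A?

B and C share exactly the 2 values {8, 9}; by pigeonhole those values go to them, so strike 8, 9 from A, D, E, G.
D has just one choice, so D = 7. Remove 7 from E.
That leaves E = 10.
G must be 12 (only option left). Remove 12 from A, F.
So A = 6.

6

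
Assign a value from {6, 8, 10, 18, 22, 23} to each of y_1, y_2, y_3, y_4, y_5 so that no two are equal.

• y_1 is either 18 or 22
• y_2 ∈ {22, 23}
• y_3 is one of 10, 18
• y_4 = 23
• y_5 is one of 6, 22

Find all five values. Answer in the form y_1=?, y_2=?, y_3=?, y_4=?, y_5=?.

y_4 has just one choice, so y_4 = 23. Eliminate 23 elsewhere: y_2.
y_2 has just one choice, so y_2 = 22. So y_1, y_5 can't be 22.
y_5 must be 6 (only option left).
y_1 must be 18 (only option left). Remove 18 from y_3.
y_3 has just one choice, so y_3 = 10.

y_1=18, y_2=22, y_3=10, y_4=23, y_5=6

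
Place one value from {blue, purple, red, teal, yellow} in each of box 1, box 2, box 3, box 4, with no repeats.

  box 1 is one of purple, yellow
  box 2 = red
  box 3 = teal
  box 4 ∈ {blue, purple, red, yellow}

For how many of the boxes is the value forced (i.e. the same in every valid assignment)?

box 2 must be red (only option left). So box 4 can't be red.
box 3 has just one choice, so box 3 = teal.
Determined: box 2=red, box 3=teal. The other boxes each still have more than one consistent value. That makes 2.

2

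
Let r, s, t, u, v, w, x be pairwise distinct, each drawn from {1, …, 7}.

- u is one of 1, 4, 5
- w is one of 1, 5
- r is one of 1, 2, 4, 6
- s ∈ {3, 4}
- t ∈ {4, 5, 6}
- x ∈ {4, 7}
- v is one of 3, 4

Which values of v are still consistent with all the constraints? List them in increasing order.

3, 4

The 7 variables together cover exactly {1, 2, 3, 4, 5, 6, 7} — 7 values for 7 variables — and 2 appears only in r's list, so r = 2.
Among the 6 still-open variables, 6 fits only t (and all 6 values in {1, 3, 4, 5, 6, 7} must be used), so t = 6.
The 5 still-open variables draw from only 5 values {1, 3, 4, 5, 7}, so each is used; only x can be 7, hence x = 7.
The 2 variables s and v are confined to {3, 4}, which locks those values in; drop them from u.
No further eliminations apply; v can still be any of 3, 4.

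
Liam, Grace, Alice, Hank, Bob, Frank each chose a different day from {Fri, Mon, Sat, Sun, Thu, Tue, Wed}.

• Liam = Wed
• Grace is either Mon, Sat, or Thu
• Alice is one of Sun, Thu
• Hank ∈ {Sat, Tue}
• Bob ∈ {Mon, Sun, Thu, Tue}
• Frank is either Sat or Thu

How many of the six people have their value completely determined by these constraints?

1

Liam has just one choice, so Liam = Wed.
Determined: Liam=Wed. The other people each still have more than one consistent value. That makes 1.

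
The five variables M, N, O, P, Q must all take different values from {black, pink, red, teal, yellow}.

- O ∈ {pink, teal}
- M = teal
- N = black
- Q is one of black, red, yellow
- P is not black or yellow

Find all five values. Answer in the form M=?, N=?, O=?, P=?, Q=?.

M's domain is down to {teal}, so M = teal. Eliminate teal elsewhere: O, P.
N has just one choice, so N = black. So Q can't be black.
That leaves O = pink. Strike pink from P.
P's domain is down to {red}, so P = red. Eliminate red elsewhere: Q.
Q's domain is down to {yellow}, so Q = yellow.

M=teal, N=black, O=pink, P=red, Q=yellow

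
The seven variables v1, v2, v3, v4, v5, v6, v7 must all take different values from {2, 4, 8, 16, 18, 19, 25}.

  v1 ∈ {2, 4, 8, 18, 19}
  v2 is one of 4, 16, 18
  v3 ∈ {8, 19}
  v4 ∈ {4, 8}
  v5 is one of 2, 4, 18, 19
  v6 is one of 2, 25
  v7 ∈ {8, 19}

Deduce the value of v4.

The 7 variables together cover exactly {2, 4, 8, 16, 18, 19, 25} — 7 values for 7 variables — and 16 appears only in v2's list, so v2 = 16.
The 6 still-open variables together cover exactly {2, 4, 8, 18, 19, 25} — 6 values for 6 variables — and 25 appears only in v6's list, so v6 = 25.
The 2 variables v3 and v7 are confined to {8, 19}, which locks those values in; drop them from v1, v4, v5.
So v4 = 4.

4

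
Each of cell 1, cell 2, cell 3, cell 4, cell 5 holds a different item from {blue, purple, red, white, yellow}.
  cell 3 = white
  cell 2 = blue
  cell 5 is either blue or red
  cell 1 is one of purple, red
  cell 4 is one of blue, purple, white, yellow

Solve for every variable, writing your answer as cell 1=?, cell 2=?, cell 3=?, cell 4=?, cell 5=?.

cell 2 must be blue (only option left). So cell 4, cell 5 can't be blue.
cell 3 has just one choice, so cell 3 = white. Remove white from cell 4.
cell 5 has just one choice, so cell 5 = red. Remove red from cell 1.
cell 1's domain is down to {purple}, so cell 1 = purple. Remove purple from cell 4.
That leaves cell 4 = yellow.

cell 1=purple, cell 2=blue, cell 3=white, cell 4=yellow, cell 5=red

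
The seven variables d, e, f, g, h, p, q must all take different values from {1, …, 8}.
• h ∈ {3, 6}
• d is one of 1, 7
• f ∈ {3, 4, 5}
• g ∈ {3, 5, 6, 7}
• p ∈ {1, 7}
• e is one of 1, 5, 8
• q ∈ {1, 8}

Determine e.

5

The 7 variables draw from only 7 values {1, 3, 4, 5, 6, 7, 8}, so each is used; only f can be 4, hence f = 4.
The 2 variables d and p are confined to {1, 7}, which locks those values in; drop them from e, g, q.
q's domain is down to {8}, so q = 8. Eliminate 8 elsewhere: e.
So e = 5.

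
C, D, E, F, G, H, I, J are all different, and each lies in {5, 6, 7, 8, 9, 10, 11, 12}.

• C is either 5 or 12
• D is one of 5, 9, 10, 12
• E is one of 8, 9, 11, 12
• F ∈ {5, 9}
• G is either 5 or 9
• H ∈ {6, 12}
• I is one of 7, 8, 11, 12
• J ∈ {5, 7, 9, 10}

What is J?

The 8 variables draw from only 8 values {5, 6, 7, 8, 9, 10, 11, 12}, so each is used; only H can be 6, hence H = 6.
The 2 variables F and G are confined to {5, 9}, which locks those values in; drop them from C, D, E, J.
C has just one choice, so C = 12. So D, E, I can't be 12.
D's domain is down to {10}, so D = 10. Remove 10 from J.
So J = 7.

7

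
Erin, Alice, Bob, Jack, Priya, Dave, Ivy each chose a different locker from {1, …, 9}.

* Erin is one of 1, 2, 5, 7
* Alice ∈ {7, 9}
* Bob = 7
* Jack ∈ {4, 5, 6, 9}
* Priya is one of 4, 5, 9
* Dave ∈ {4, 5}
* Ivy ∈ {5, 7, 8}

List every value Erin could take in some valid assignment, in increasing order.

Bob has just one choice, so Bob = 7. So Erin, Alice, Ivy can't be 7.
That leaves Alice = 9. Eliminate 9 elsewhere: Jack, Priya.
Priya and Dave between them cover only {4, 5} — a naked pair. Remove those values from Erin, Jack, Ivy.
That leaves Jack = 6.
Ivy's domain is down to {8}, so Ivy = 8.
No further eliminations apply; Erin can still be any of 1, 2.

1, 2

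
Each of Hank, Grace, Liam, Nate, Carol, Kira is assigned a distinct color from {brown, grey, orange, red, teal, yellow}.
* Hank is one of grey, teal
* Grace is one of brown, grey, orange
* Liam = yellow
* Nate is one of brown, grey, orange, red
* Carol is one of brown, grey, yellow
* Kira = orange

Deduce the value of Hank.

Liam must be yellow (only option left). Eliminate yellow elsewhere: Carol.
Kira must be orange (only option left). Strike orange from Grace, Nate.
Among the 4 still-open variables, red fits only Nate (and all 4 values in {brown, grey, red, teal} must be used), so Nate = red.
The 3 still-open variables draw from only 3 values {brown, grey, teal}, so each is used; only Hank can be teal, hence Hank = teal.

teal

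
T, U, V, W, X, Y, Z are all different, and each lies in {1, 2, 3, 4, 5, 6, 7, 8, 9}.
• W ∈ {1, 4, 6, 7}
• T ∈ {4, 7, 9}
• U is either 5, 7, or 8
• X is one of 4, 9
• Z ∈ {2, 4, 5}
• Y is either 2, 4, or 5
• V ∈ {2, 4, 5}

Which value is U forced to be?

8

V, Y, Z share exactly the 3 values {2, 4, 5}; by pigeonhole those values go to them, so strike 2, 4, 5 from T, U, W, X.
That leaves X = 9. Strike 9 from T.
T has just one choice, so T = 7. So U, W can't be 7.
So U = 8.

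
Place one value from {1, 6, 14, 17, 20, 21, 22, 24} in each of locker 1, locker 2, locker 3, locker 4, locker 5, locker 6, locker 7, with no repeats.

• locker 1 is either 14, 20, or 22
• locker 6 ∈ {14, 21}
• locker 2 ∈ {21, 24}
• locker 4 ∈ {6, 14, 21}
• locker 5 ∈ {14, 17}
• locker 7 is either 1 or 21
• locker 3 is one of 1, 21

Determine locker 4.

6

locker 3 and locker 7 between them cover only {1, 21} — a naked pair. Remove those values from locker 2, locker 4, locker 6.
locker 2 must be 24 (only option left).
locker 6's domain is down to {14}, so locker 6 = 14. Strike 14 from locker 1, locker 4, locker 5.
So locker 4 = 6.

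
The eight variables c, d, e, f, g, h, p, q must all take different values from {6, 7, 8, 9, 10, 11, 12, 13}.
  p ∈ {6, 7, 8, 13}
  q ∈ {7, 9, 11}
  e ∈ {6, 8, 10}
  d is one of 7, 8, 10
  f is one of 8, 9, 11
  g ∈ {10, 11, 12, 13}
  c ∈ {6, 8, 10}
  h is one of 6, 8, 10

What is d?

7

Among the 8 variables, 12 fits only g (and all 8 values in {6, 7, 8, 9, 10, 11, 12, 13} must be used), so g = 12.
Among the 7 still-open variables, 13 fits only p (and all 7 values in {6, 7, 8, 9, 10, 11, 13} must be used), so p = 13.
c, e, h share exactly the 3 values {6, 8, 10}; by pigeonhole those values go to them, so strike 6, 8, 10 from d, f.
So d = 7.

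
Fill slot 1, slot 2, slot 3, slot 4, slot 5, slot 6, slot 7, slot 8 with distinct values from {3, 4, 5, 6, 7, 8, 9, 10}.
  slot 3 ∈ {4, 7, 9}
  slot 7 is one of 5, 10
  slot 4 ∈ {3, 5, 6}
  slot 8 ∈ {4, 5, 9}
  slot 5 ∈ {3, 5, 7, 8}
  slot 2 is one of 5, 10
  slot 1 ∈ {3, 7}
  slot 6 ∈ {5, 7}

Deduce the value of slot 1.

3

The 8 variables together cover exactly {3, 4, 5, 6, 7, 8, 9, 10} — 8 values for 8 variables — and 6 appears only in slot 4's list, so slot 4 = 6.
Among the 7 still-open variables, 8 fits only slot 5 (and all 7 values in {3, 4, 5, 7, 8, 9, 10} must be used), so slot 5 = 8.
The 6 still-open variables draw from only 6 values {3, 4, 5, 7, 9, 10}, so each is used; only slot 1 can be 3, hence slot 1 = 3.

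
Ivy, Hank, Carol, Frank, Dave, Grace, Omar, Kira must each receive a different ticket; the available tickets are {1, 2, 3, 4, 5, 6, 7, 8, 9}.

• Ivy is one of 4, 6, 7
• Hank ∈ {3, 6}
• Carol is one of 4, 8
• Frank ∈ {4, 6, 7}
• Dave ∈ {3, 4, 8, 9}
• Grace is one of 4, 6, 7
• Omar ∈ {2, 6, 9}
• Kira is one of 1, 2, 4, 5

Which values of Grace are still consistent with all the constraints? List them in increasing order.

The 3 variables Ivy, Frank, Grace are confined to {4, 6, 7}, which locks those values in; drop them from Hank, Carol, Dave, Omar, Kira.
Hank must be 3 (only option left). Remove 3 from Dave.
Carol must be 8 (only option left). Strike 8 from Dave.
That leaves Dave = 9. Eliminate 9 elsewhere: Omar.
Omar's domain is down to {2}, so Omar = 2. Eliminate 2 elsewhere: Kira.
No further eliminations apply; Grace can still be any of 4, 6, 7.

4, 6, 7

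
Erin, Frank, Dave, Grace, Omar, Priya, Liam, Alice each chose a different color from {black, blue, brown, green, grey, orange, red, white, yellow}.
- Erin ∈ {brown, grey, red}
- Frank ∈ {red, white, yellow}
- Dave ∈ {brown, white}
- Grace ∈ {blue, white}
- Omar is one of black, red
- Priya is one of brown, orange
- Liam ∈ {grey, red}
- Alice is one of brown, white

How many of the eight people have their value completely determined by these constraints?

Among the 8 variables, black fits only Omar (and all 8 values in {black, blue, brown, grey, orange, red, white, yellow} must be used), so Omar = black.
The 7 still-open variables draw from only 7 values {blue, brown, grey, orange, red, white, yellow}, so each is used; only Grace can be blue, hence Grace = blue.
The 6 still-open variables draw from only 6 values {brown, grey, orange, red, white, yellow}, so each is used; only Priya can be orange, hence Priya = orange.
The 5 still-open variables draw from only 5 values {brown, grey, red, white, yellow}, so each is used; only Frank can be yellow, hence Frank = yellow.
The 2 variables Dave and Alice are confined to {brown, white}, which locks those values in; drop them from Erin.
Determined: Frank=yellow, Grace=blue, Omar=black, Priya=orange. The other people each still have more than one consistent value. That makes 4.

4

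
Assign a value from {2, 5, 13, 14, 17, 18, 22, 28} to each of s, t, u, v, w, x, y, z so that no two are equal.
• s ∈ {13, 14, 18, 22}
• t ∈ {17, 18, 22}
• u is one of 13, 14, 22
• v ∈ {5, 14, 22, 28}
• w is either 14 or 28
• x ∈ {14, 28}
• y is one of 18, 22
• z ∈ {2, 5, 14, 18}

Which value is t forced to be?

The 8 variables draw from only 8 values {2, 5, 13, 14, 17, 18, 22, 28}, so each is used; only z can be 2, hence z = 2.
The 7 still-open variables draw from only 7 values {5, 13, 14, 17, 18, 22, 28}, so each is used; only v can be 5, hence v = 5.
Among the 6 still-open variables, 17 fits only t (and all 6 values in {13, 14, 17, 18, 22, 28} must be used), so t = 17.

17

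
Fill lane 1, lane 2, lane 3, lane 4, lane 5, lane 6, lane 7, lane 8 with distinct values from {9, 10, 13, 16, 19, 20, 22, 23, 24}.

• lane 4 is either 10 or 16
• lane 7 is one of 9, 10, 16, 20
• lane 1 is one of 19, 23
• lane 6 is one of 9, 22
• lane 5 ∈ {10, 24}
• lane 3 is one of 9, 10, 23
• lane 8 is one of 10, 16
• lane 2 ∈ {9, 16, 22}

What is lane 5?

24

The 8 variables draw from only 8 values {9, 10, 16, 19, 20, 22, 23, 24}, so each is used; only lane 1 can be 19, hence lane 1 = 19.
The 7 still-open variables draw from only 7 values {9, 10, 16, 20, 22, 23, 24}, so each is used; only lane 7 can be 20, hence lane 7 = 20.
Among the 6 still-open variables, 23 fits only lane 3 (and all 6 values in {9, 10, 16, 22, 23, 24} must be used), so lane 3 = 23.
The 5 still-open variables together cover exactly {9, 10, 16, 22, 24} — 5 values for 5 variables — and 24 appears only in lane 5's list, so lane 5 = 24.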